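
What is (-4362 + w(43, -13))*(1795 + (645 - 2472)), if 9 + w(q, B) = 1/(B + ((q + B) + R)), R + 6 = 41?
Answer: 1818328/13 ≈ 1.3987e+5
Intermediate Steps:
R = 35 (R = -6 + 41 = 35)
w(q, B) = -9 + 1/(35 + q + 2*B) (w(q, B) = -9 + 1/(B + ((q + B) + 35)) = -9 + 1/(B + ((B + q) + 35)) = -9 + 1/(B + (35 + B + q)) = -9 + 1/(35 + q + 2*B))
(-4362 + w(43, -13))*(1795 + (645 - 2472)) = (-4362 + (-314 - 18*(-13) - 9*43)/(35 + 43 + 2*(-13)))*(1795 + (645 - 2472)) = (-4362 + (-314 + 234 - 387)/(35 + 43 - 26))*(1795 - 1827) = (-4362 - 467/52)*(-32) = -227291/52*(-32) = 1818328/13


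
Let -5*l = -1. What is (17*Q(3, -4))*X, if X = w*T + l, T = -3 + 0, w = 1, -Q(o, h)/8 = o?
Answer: 5712/5 ≈ 1142.4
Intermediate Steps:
Q(o, h) = -8*o
T = -3
l = ⅕ (l = -⅕*(-1) = ⅕ ≈ 0.20000)
X = -14/5 (X = 1*(-3) + ⅕ = -3 + ⅕ = -14/5 ≈ -2.8000)
(17*Q(3, -4))*X = (17*(-8*3))*(-14/5) = (17*(-24))*(-14/5) = -408*(-14/5) = 5712/5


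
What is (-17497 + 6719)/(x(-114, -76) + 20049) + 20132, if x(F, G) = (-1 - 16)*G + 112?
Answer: 431881018/21453 ≈ 20132.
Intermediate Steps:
x(F, G) = 112 - 17*G (x(F, G) = -17*G + 112 = 112 - 17*G)
(-17497 + 6719)/(x(-114, -76) + 20049) + 20132 = (-17497 + 6719)/((112 - 17*(-76)) + 20049) + 20132 = -10778/((112 + 1292) + 20049) + 20132 = -10778/(1404 + 20049) + 20132 = -10778/21453 + 20132 = 431881018/21453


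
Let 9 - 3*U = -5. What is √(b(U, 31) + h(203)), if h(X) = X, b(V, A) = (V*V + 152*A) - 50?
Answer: √43981/3 ≈ 69.906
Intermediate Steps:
U = 14/3 (U = 3 - ⅓*(-5) = 3 + 5/3 = 14/3 ≈ 4.6667)
b(V, A) = -50 + V² + 152*A (b(V, A) = (V² + 152*A) - 50 = -50 + V² + 152*A)
√(b(U, 31) + h(203)) = √((-50 + (14/3)² + 152*31) + 203) = √((-50 + 196/9 + 4712) + 203) = √(42154/9 + 203) = √(43981/9) = √43981/3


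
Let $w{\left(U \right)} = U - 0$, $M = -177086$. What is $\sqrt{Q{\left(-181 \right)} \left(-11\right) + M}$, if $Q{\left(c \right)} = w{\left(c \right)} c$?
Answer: $i \sqrt{537457} \approx 733.11 i$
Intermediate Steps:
$w{\left(U \right)} = U$ ($w{\left(U \right)} = U + 0 = U$)
$Q{\left(c \right)} = c^{2}$ ($Q{\left(c \right)} = c c = c^{2}$)
$\sqrt{Q{\left(-181 \right)} \left(-11\right) + M} = \sqrt{\left(-181\right)^{2} \left(-11\right) - 177086} = \sqrt{32761 \left(-11\right) - 177086} = \sqrt{-360371 - 177086} = \sqrt{-537457} = i \sqrt{537457}$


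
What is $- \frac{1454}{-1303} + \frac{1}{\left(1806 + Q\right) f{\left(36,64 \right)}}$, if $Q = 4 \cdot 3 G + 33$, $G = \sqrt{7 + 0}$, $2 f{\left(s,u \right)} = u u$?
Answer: $\frac{3355886026771}{3007371700224} - \frac{\sqrt{7}}{577009152} \approx 1.1159$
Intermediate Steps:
$f{\left(s,u \right)} = \frac{u^{2}}{2}$ ($f{\left(s,u \right)} = \frac{u u}{2} = \frac{u^{2}}{2}$)
$G = \sqrt{7} \approx 2.6458$
$Q = 33 + 12 \sqrt{7}$ ($Q = 4 \cdot 3 \sqrt{7} + 33 = 12 \sqrt{7} + 33 = 33 + 12 \sqrt{7} \approx 64.749$)
$- \frac{1454}{-1303} + \frac{1}{\left(1806 + Q\right) f{\left(36,64 \right)}} = - \frac{1454}{-1303} + \frac{1}{\left(1806 + \left(33 + 12 \sqrt{7}\right)\right) \frac{64^{2}}{2}} = \left(-1454\right) \left(- \frac{1}{1303}\right) + \frac{1}{\left(1839 + 12 \sqrt{7}\right) \frac{1}{2} \cdot 4096} = \frac{1454}{1303} + \frac{1}{\left(1839 + 12 \sqrt{7}\right) 2048} = \frac{1454}{1303} + \frac{1}{1839 + 12 \sqrt{7}} \cdot \frac{1}{2048} = \frac{1454}{1303} + \frac{1}{2048 \left(1839 + 12 \sqrt{7}\right)}$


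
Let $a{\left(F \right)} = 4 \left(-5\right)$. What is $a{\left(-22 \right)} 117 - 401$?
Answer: $-2741$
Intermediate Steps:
$a{\left(F \right)} = -20$
$a{\left(-22 \right)} 117 - 401 = \left(-20\right) 117 - 401 = -2340 - 401 = -2741$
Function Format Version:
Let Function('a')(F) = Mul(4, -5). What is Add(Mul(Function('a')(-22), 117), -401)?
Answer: -2741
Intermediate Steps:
Function('a')(F) = -20
Add(Mul(Function('a')(-22), 117), -401) = Add(Mul(-20, 117), -401) = Add(-2340, -401) = -2741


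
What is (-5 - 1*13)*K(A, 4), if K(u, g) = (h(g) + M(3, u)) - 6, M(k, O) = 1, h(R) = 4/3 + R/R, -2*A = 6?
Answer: 48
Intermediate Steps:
A = -3 (A = -½*6 = -3)
h(R) = 7/3 (h(R) = 4*(⅓) + 1 = 4/3 + 1 = 7/3)
K(u, g) = -8/3 (K(u, g) = (7/3 + 1) - 6 = 10/3 - 6 = -8/3)
(-5 - 1*13)*K(A, 4) = (-5 - 1*13)*(-8/3) = (-5 - 13)*(-8/3) = -18*(-8/3) = 48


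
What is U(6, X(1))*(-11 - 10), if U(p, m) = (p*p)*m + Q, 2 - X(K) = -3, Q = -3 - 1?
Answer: -3696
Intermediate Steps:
Q = -4
X(K) = 5 (X(K) = 2 - 1*(-3) = 2 + 3 = 5)
U(p, m) = -4 + m*p² (U(p, m) = (p*p)*m - 4 = p²*m - 4 = m*p² - 4 = -4 + m*p²)
U(6, X(1))*(-11 - 10) = (-4 + 5*6²)*(-11 - 10) = (-4 + 5*36)*(-21) = (-4 + 180)*(-21) = 176*(-21) = -3696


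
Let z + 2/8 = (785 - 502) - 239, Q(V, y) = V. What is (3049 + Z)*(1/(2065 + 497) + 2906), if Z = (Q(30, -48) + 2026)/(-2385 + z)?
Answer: 212527384544353/23993130 ≈ 8.8578e+6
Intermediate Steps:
z = 175/4 (z = -1/4 + ((785 - 502) - 239) = -1/4 + (283 - 239) = -1/4 + 44 = 175/4 ≈ 43.750)
Z = -8224/9365 (Z = (30 + 2026)/(-2385 + 175/4) = 2056/(-9365/4) = 2056*(-4/9365) = -8224/9365 ≈ -0.87816)
(3049 + Z)*(1/(2065 + 497) + 2906) = (3049 - 8224/9365)*(1/(2065 + 497) + 2906) = 28545661*(1/2562 + 2906)/9365 = (28545661/9365)*(7445173/2562) = 212527384544353/23993130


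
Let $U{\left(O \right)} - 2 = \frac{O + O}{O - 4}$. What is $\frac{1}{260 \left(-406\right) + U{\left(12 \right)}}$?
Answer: $- \frac{1}{105555} \approx -9.4737 \cdot 10^{-6}$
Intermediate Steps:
$U{\left(O \right)} = 2 + \frac{2 O}{-4 + O}$ ($U{\left(O \right)} = 2 + \frac{O + O}{O - 4} = 2 + \frac{2 O}{-4 + O}$)
$\frac{1}{260 \left(-406\right) + U{\left(12 \right)}} = \frac{1}{260 \left(-406\right) + \frac{4 \left(-2 + 12\right)}{-4 + 12}} = \frac{1}{-105560 + 4 \cdot \frac{1}{8} \cdot 10} = \frac{1}{-105560 + 5} = \frac{1}{-105555} = - \frac{1}{105555}$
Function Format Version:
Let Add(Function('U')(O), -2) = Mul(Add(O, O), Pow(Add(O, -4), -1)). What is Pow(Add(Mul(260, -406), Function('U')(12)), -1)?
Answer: Rational(-1, 105555) ≈ -9.4737e-6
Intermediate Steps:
Function('U')(O) = Add(2, Mul(2, O, Pow(Add(-4, O), -1))) (Function('U')(O) = Add(2, Mul(Add(O, O), Pow(Add(O, -4), -1))) = Add(2, Mul(Mul(2, O), Pow(Add(-4, O), -1))) = Add(2, Mul(2, O, Pow(Add(-4, O), -1))))
Pow(Add(Mul(260, -406), Function('U')(12)), -1) = Pow(Add(Mul(260, -406), Mul(4, Pow(Add(-4, 12), -1), Add(-2, 12))), -1) = Pow(Add(-105560, Mul(4, Pow(8, -1), 10)), -1) = Pow(Add(-105560, Mul(4, Rational(1, 8), 10)), -1) = Pow(Add(-105560, 5), -1) = Pow(-105555, -1) = Rational(-1, 105555)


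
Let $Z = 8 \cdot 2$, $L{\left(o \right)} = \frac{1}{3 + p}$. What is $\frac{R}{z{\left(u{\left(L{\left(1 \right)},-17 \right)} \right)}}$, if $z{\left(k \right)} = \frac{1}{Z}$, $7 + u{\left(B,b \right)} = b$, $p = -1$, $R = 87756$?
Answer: $1404096$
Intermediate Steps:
$L{\left(o \right)} = \frac{1}{2}$ ($L{\left(o \right)} = \frac{1}{3 - 1} = \frac{1}{2}$)
$u{\left(B,b \right)} = -7 + b$
$Z = 16$
$z{\left(k \right)} = \frac{1}{16}$
$\frac{R}{z{\left(u{\left(L{\left(1 \right)},-17 \right)} \right)}} = 87756 \frac{1}{\frac{1}{16}} = 87756 \cdot 16 = 1404096$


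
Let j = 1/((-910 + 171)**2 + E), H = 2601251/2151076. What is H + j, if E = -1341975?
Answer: 1035106931139/855971219452 ≈ 1.2093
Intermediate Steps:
H = 2601251/2151076 (H = 2601251*(1/2151076) = 2601251/2151076 ≈ 1.2093)
j = -1/795854 (j = 1/((-910 + 171)**2 - 1341975) = 1/((-739)**2 - 1341975) = 1/(546121 - 1341975) = 1/(-795854) = -1/795854 ≈ -1.2565e-6)
H + j = 2601251/2151076 - 1/795854 = 1035106931139/855971219452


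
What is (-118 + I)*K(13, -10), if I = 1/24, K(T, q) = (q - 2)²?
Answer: -16986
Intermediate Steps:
K(T, q) = (-2 + q)²
I = 1/24 ≈ 0.041667
(-118 + I)*K(13, -10) = (-118 + 1/24)*(-2 - 10)² = -2831/24*(-12)² = -2831/24*144 = -16986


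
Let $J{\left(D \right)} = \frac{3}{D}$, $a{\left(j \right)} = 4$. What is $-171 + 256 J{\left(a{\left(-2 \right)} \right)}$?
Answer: $21$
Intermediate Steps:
$-171 + 256 J{\left(a{\left(-2 \right)} \right)} = -171 + 256 \cdot \frac{3}{4} = -171 + 192 = 21$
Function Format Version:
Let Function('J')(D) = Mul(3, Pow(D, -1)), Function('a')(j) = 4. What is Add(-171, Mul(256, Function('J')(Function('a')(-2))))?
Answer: 21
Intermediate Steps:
Add(-171, Mul(256, Function('J')(Function('a')(-2)))) = Add(-171, Mul(256, Mul(3, Pow(4, -1)))) = Add(-171, Mul(256, Mul(3, Rational(1, 4)))) = Add(-171, Mul(256, Rational(3, 4))) = Add(-171, 192) = 21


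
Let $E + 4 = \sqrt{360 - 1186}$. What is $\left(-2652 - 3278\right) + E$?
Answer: $-5934 + i \sqrt{826} \approx -5934.0 + 28.74 i$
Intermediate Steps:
$E = -4 + i \sqrt{826}$ ($E = -4 + \sqrt{360 - 1186} = -4 + \sqrt{-826} = -4 + i \sqrt{826} \approx -4.0 + 28.74 i$)
$\left(-2652 - 3278\right) + E = \left(-2652 - 3278\right) - \left(4 - i \sqrt{826}\right) = -5930 - \left(4 - i \sqrt{826}\right) = -5934 + i \sqrt{826}$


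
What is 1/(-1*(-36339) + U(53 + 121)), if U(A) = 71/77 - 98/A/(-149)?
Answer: 998151/36272733335 ≈ 2.7518e-5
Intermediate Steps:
U(A) = 71/77 + 98/(149*A) (U(A) = 71*(1/77) - 98/A*(-1/149) = 71/77 + 98/(149*A))
1/(-1*(-36339) + U(53 + 121)) = 1/(-1*(-36339) + (7546 + 10579*(53 + 121))/(11473*(53 + 121))) = 1/(36339 + (1/11473)*(7546 + 10579*174)/174) = 1/(36339 + (1/11473)*(1/174)*(7546 + 1840746)) = 1/(36339 + (1/11473)*(1/174)*1848292) = 1/(36339 + 924146/998151) = 1/(36272733335/998151) = 998151/36272733335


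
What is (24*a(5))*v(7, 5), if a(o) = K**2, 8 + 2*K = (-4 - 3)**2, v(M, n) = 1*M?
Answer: 70602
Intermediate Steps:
v(M, n) = M
K = 41/2 (K = -4 + (-4 - 3)**2/2 = -4 + (1/2)*(-7)**2 = -4 + (1/2)*49 = -4 + 49/2 = 41/2 ≈ 20.500)
a(o) = 1681/4 (a(o) = (41/2)**2 = 1681/4)
(24*a(5))*v(7, 5) = (24*(1681/4))*7 = 10086*7 = 70602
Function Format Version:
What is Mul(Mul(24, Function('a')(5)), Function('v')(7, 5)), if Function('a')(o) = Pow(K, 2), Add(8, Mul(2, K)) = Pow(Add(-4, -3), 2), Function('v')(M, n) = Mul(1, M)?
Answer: 70602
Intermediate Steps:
Function('v')(M, n) = M
K = Rational(41, 2) (K = Add(-4, Mul(Rational(1, 2), Pow(Add(-4, -3), 2))) = Add(-4, Mul(Rational(1, 2), Pow(-7, 2))) = Add(-4, Mul(Rational(1, 2), 49)) = Add(-4, Rational(49, 2)) = Rational(41, 2) ≈ 20.500)
Function('a')(o) = Rational(1681, 4) (Function('a')(o) = Pow(Rational(41, 2), 2) = Rational(1681, 4))
Mul(Mul(24, Function('a')(5)), Function('v')(7, 5)) = Mul(Mul(24, Rational(1681, 4)), 7) = Mul(10086, 7) = 70602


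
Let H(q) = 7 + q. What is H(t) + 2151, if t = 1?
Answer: 2159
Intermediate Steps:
H(t) + 2151 = (7 + 1) + 2151 = 8 + 2151 = 2159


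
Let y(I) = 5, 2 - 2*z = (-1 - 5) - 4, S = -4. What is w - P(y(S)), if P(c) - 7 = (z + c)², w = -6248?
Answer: -6376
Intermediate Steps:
z = 6 (z = 1 - ((-1 - 5) - 4)/2 = 1 - (-6 - 4)/2 = 1 - ½*(-10) = 1 + 5 = 6)
P(c) = 7 + (6 + c)²
w - P(y(S)) = -6248 - (7 + (6 + 5)²) = -6248 - (7 + 11²) = -6248 - (7 + 121) = -6248 - 1*128 = -6248 - 128 = -6376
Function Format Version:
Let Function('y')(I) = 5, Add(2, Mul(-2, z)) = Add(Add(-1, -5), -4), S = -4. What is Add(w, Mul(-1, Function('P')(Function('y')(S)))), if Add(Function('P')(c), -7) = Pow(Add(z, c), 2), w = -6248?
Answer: -6376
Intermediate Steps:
z = 6 (z = Add(1, Mul(Rational(-1, 2), Add(Add(-1, -5), -4))) = Add(1, Mul(Rational(-1, 2), Add(-6, -4))) = Add(1, Mul(Rational(-1, 2), -10)) = Add(1, 5) = 6)
Function('P')(c) = Add(7, Pow(Add(6, c), 2))
Add(w, Mul(-1, Function('P')(Function('y')(S)))) = Add(-6248, Mul(-1, Add(7, Pow(Add(6, 5), 2)))) = Add(-6248, Mul(-1, Add(7, Pow(11, 2)))) = Add(-6248, Mul(-1, Add(7, 121))) = Add(-6248, Mul(-1, 128)) = Add(-6248, -128) = -6376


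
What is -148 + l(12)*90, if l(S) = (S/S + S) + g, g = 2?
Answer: 1202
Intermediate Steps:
l(S) = 3 + S (l(S) = (S/S + S) + 2 = (1 + S) + 2 = 3 + S)
-148 + l(12)*90 = -148 + (3 + 12)*90 = -148 + 15*90 = -148 + 1350 = 1202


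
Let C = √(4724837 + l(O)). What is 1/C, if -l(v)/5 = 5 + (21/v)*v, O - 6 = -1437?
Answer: √4724707/4724707 ≈ 0.00046006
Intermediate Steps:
O = -1431 (O = 6 - 1437 = -1431)
l(v) = -130 (l(v) = -5*(5 + (21/v)*v) = -5*(5 + 21) = -5*26 = -130)
C = √4724707 (C = √(4724837 - 130) = √4724707 ≈ 2173.6)
1/C = 1/(√4724707) = √4724707/4724707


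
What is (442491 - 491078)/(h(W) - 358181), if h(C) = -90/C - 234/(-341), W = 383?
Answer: 906515423/6682779173 ≈ 0.13565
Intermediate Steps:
h(C) = 234/341 - 90/C (h(C) = -90/C - 234*(-1/341) = -90/C + 234/341 = 234/341 - 90/C)
(442491 - 491078)/(h(W) - 358181) = (442491 - 491078)/((234/341 - 90/383) - 358181) = -48587/((234/341 - 90*1/383) - 358181) = -48587/((234/341 - 90/383) - 358181) = -48587/(58932/130603 - 358181) = -48587/(-46779454211/130603) = -48587*(-130603/46779454211) = 906515423/6682779173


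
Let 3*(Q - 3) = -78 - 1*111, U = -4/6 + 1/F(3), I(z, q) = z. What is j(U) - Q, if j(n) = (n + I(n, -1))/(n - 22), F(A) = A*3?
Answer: 12190/203 ≈ 60.049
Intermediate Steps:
F(A) = 3*A
U = -5/9 (U = -4/6 + 1/(3*3) = -4*⅙ + 1/9 = -⅔ + 1*(⅑) = -⅔ + ⅑ = -5/9 ≈ -0.55556)
j(n) = 2*n/(-22 + n) (j(n) = (n + n)/(n - 22) = (2*n)/(-22 + n) = 2*n/(-22 + n))
Q = -60 (Q = 3 + (-78 - 1*111)/3 = 3 + (-78 - 111)/3 = 3 + (⅓)*(-189) = 3 - 63 = -60)
j(U) - Q = 2*(-5/9)/(-22 - 5/9) - 1*(-60) = 2*(-5/9)/(-203/9) + 60 = 2*(-5/9)*(-9/203) + 60 = 10/203 + 60 = 12190/203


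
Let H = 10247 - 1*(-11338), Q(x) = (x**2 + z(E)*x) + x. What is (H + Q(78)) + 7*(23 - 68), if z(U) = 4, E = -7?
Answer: 27744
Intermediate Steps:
Q(x) = x**2 + 5*x (Q(x) = (x**2 + 4*x) + x = x**2 + 5*x)
H = 21585 (H = 10247 + 11338 = 21585)
(H + Q(78)) + 7*(23 - 68) = (21585 + 78*(5 + 78)) + 7*(23 - 68) = (21585 + 78*83) + 7*(-45) = (21585 + 6474) - 315 = 28059 - 315 = 27744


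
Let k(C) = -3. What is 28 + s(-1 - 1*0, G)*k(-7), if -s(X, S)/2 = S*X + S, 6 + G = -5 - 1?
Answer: 28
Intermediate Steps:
G = -12 (G = -6 + (-5 - 1) = -6 - 6 = -12)
s(X, S) = -2*S - 2*S*X (s(X, S) = -2*(S*X + S) = -2*(S + S*X) = -2*S - 2*S*X)
28 + s(-1 - 1*0, G)*k(-7) = 28 - 2*(-12)*(1 + (-1 - 1*0))*(-3) = 28 - 2*(-12)*(1 + (-1 + 0))*(-3) = 28 - 2*(-12)*(1 - 1)*(-3) = 28 - 2*(-12)*0*(-3) = 28 + 0*(-3) = 28 + 0 = 28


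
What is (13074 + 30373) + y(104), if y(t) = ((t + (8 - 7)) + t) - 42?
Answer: 43614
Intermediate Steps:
y(t) = -41 + 2*t (y(t) = ((t + 1) + t) - 42 = ((1 + t) + t) - 42 = (1 + 2*t) - 42 = -41 + 2*t)
(13074 + 30373) + y(104) = (13074 + 30373) + (-41 + 2*104) = 43447 + (-41 + 208) = 43447 + 167 = 43614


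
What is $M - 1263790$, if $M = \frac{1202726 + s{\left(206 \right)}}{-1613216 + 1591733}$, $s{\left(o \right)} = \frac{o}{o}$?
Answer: $- \frac{9050401099}{7161} \approx -1.2638 \cdot 10^{6}$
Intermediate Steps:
$s{\left(o \right)} = 1$
$M = - \frac{400909}{7161}$ ($M = \frac{1202726 + 1}{-1613216 + 1591733} = \frac{1202727}{-21483} = 1202727 \left(- \frac{1}{21483}\right) = - \frac{400909}{7161} \approx -55.985$)
$M - 1263790 = - \frac{400909}{7161} - 1263790 = - \frac{9050401099}{7161}$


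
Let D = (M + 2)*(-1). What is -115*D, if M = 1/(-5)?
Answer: 207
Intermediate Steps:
M = -⅕ ≈ -0.20000
D = -9/5 (D = (-⅕ + 2)*(-1) = (9/5)*(-1) = -9/5 ≈ -1.8000)
-115*D = -115*(-9/5) = 207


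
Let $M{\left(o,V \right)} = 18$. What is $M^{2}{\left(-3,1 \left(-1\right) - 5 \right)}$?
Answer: $324$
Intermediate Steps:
$M^{2}{\left(-3,1 \left(-1\right) - 5 \right)} = 18^{2} = 324$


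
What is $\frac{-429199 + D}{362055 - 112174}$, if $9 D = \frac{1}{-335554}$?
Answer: $- \frac{1296174971215}{754637121666} \approx -1.7176$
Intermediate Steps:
$D = - \frac{1}{3019986}$ ($D = \frac{1}{9 \left(-335554\right)} = \frac{1}{9} \left(- \frac{1}{335554}\right) = - \frac{1}{3019986} \approx -3.3113 \cdot 10^{-7}$)
$\frac{-429199 + D}{362055 - 112174} = \frac{-429199 - \frac{1}{3019986}}{362055 - 112174} = - \frac{1296174971215}{3019986 \cdot 249881} = \left(- \frac{1296174971215}{3019986}\right) \frac{1}{249881} = - \frac{1296174971215}{754637121666}$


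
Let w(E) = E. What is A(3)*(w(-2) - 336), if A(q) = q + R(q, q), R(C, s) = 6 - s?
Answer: -2028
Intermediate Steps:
A(q) = 6 (A(q) = q + (6 - q) = 6)
A(3)*(w(-2) - 336) = 6*(-2 - 336) = 6*(-338) = -2028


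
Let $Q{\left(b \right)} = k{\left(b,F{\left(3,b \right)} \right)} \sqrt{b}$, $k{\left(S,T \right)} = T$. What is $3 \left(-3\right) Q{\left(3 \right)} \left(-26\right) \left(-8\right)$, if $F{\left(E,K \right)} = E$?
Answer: $- 5616 \sqrt{3} \approx -9727.2$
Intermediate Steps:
$Q{\left(b \right)} = 3 \sqrt{b}$
$3 \left(-3\right) Q{\left(3 \right)} \left(-26\right) \left(-8\right) = 3 \left(-3\right) 3 \sqrt{3} \left(-26\right) \left(-8\right) = - 9 \cdot 3 \sqrt{3} \left(-26\right) \left(-8\right) = - 27 \sqrt{3} \left(-26\right) \left(-8\right) = 702 \sqrt{3} \left(-8\right) = - 5616 \sqrt{3}$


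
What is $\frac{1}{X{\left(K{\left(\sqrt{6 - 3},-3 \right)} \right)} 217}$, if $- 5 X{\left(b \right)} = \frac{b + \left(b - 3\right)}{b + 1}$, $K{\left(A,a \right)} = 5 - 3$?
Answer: $- \frac{15}{217} \approx -0.069124$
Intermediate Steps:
$K{\left(A,a \right)} = 2$ ($K{\left(A,a \right)} = 5 - 3 = 2$)
$X{\left(b \right)} = - \frac{-3 + 2 b}{5 \left(1 + b\right)}$ ($X{\left(b \right)} = - \frac{\left(b + \left(b - 3\right)\right) \frac{1}{b + 1}}{5} = - \frac{\left(b + \left(b - 3\right)\right) \frac{1}{1 + b}}{5} = - \frac{\left(b + \left(-3 + b\right)\right) \frac{1}{1 + b}}{5} = - \frac{\left(-3 + 2 b\right) \frac{1}{1 + b}}{5} = - \frac{\frac{1}{1 + b} \left(-3 + 2 b\right)}{5} = - \frac{-3 + 2 b}{5 \left(1 + b\right)}$)
$\frac{1}{X{\left(K{\left(\sqrt{6 - 3},-3 \right)} \right)} 217} = \frac{1}{\frac{3 - 4}{5 \left(1 + 2\right)} 217} = \frac{1}{\frac{3 - 4}{5 \cdot 3} \cdot 217} = \frac{1}{\frac{1}{5} \cdot \frac{1}{3} \left(-1\right) 217} = \frac{1}{\left(- \frac{1}{15}\right) 217} = \frac{1}{- \frac{217}{15}} = - \frac{15}{217}$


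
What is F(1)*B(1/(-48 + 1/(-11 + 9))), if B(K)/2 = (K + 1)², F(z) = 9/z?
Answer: 162450/9409 ≈ 17.265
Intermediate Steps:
B(K) = 2*(1 + K)² (B(K) = 2*(K + 1)² = 2*(1 + K)²)
F(1)*B(1/(-48 + 1/(-11 + 9))) = (9/1)*(2*(1 + 1/(-48 + 1/(-11 + 9)))²) = (9*1)*(2*(1 + 1/(-48 + 1/(-2)))²) = 9*(2*(1 + 1/(-48 - ½))²) = 9*(2*(1 + 1/(-97/2))²) = 9*(2*(1 - 2/97)²) = 9*(2*(95/97)²) = 9*(2*(9025/9409)) = 9*(18050/9409) = 162450/9409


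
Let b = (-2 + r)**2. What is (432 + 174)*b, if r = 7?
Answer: 15150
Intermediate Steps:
b = 25 (b = (-2 + 7)**2 = 5**2 = 25)
(432 + 174)*b = (432 + 174)*25 = 606*25 = 15150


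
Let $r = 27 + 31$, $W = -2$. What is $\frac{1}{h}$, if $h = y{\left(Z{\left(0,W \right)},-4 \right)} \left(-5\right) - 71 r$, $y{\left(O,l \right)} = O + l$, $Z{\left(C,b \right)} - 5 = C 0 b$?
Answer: $- \frac{1}{4123} \approx -0.00024254$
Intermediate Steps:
$Z{\left(C,b \right)} = 5$ ($Z{\left(C,b \right)} = 5 + C 0 b = 5 + 0 b = 5 + 0 = 5$)
$r = 58$
$h = -4123$ ($h = \left(5 - 4\right) \left(-5\right) - 4118 = 1 \left(-5\right) - 4118 = -5 - 4118 = -4123$)
$\frac{1}{h} = \frac{1}{-4123} = - \frac{1}{4123}$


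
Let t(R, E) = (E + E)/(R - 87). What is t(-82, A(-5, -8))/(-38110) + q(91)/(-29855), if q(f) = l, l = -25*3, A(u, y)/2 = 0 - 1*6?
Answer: 48232773/19228381445 ≈ 0.0025084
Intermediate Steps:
A(u, y) = -12 (A(u, y) = 2*(0 - 1*6) = 2*(0 - 6) = 2*(-6) = -12)
l = -75
t(R, E) = 2*E/(-87 + R) (t(R, E) = (2*E)/(-87 + R) = 2*E/(-87 + R))
q(f) = -75
t(-82, A(-5, -8))/(-38110) + q(91)/(-29855) = (2*(-12)/(-87 - 82))/(-38110) - 75/(-29855) = (2*(-12)/(-169))*(-1/38110) - 75*(-1/29855) = (2*(-12)*(-1/169))*(-1/38110) + 15/5971 = (24/169)*(-1/38110) + 15/5971 = -12/3220295 + 15/5971 = 48232773/19228381445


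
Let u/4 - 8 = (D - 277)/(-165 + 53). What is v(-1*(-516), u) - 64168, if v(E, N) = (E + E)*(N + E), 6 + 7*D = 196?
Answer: 25018274/49 ≈ 5.1058e+5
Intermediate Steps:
D = 190/7 (D = -6/7 + (1/7)*196 = -6/7 + 28 = 190/7 ≈ 27.143)
u = 8021/196 (u = 32 + 4*((190/7 - 277)/(-165 + 53)) = 32 + 4*(-1749/7/(-112)) = 32 + 4*(-1749/7*(-1/112)) = 32 + 4*(1749/784) = 32 + 1749/196 = 8021/196 ≈ 40.923)
v(E, N) = 2*E*(E + N) (v(E, N) = (2*E)*(E + N) = 2*E*(E + N))
v(-1*(-516), u) - 64168 = 2*(-1*(-516))*(-1*(-516) + 8021/196) - 64168 = 2*516*(516 + 8021/196) - 64168 = 2*516*(109157/196) - 64168 = 28162506/49 - 64168 = 25018274/49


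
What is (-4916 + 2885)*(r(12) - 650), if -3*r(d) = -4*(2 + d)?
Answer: 1282238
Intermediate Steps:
r(d) = 8/3 + 4*d/3 (r(d) = -(-4)*(2 + d)/3 = -(-8 - 4*d)/3 = 8/3 + 4*d/3)
(-4916 + 2885)*(r(12) - 650) = (-4916 + 2885)*((8/3 + (4/3)*12) - 650) = -2031*((8/3 + 16) - 650) = -2031*(56/3 - 650) = -2031*(-1894/3) = 1282238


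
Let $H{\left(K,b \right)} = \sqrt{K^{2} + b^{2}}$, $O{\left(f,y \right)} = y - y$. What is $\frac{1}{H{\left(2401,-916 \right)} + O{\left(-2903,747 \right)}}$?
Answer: $\frac{\sqrt{6603857}}{6603857} \approx 0.00038914$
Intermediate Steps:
$O{\left(f,y \right)} = 0$
$\frac{1}{H{\left(2401,-916 \right)} + O{\left(-2903,747 \right)}} = \frac{1}{\sqrt{2401^{2} + \left(-916\right)^{2}} + 0} = \frac{1}{\sqrt{5764801 + 839056} + 0} = \frac{1}{\sqrt{6603857} + 0} = \frac{1}{\sqrt{6603857}} = \frac{\sqrt{6603857}}{6603857}$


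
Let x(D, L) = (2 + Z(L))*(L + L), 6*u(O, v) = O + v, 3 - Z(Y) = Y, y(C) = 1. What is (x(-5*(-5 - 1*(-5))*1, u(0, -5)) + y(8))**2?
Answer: 24649/324 ≈ 76.077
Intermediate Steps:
Z(Y) = 3 - Y
u(O, v) = O/6 + v/6 (u(O, v) = (O + v)/6 = O/6 + v/6)
x(D, L) = 2*L*(5 - L) (x(D, L) = (2 + (3 - L))*(L + L) = (5 - L)*(2*L) = 2*L*(5 - L))
(x(-5*(-5 - 1*(-5))*1, u(0, -5)) + y(8))**2 = (2*((1/6)*0 + (1/6)*(-5))*(5 - ((1/6)*0 + (1/6)*(-5))) + 1)**2 = (2*(0 - 5/6)*(5 - (0 - 5/6)) + 1)**2 = (2*(-5/6)*(5 - 1*(-5/6)) + 1)**2 = (2*(-5/6)*(5 + 5/6) + 1)**2 = (2*(-5/6)*(35/6) + 1)**2 = (-175/18 + 1)**2 = (-157/18)**2 = 24649/324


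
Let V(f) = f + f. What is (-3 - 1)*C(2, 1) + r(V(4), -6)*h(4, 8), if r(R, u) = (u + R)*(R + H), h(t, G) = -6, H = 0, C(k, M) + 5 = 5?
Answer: -96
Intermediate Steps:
C(k, M) = 0 (C(k, M) = -5 + 5 = 0)
V(f) = 2*f
r(R, u) = R*(R + u) (r(R, u) = (u + R)*(R + 0) = (R + u)*R = R*(R + u))
(-3 - 1)*C(2, 1) + r(V(4), -6)*h(4, 8) = (-3 - 1)*0 + ((2*4)*(2*4 - 6))*(-6) = -4*0 + (8*(8 - 6))*(-6) = 0 + (8*2)*(-6) = 0 + 16*(-6) = 0 - 96 = -96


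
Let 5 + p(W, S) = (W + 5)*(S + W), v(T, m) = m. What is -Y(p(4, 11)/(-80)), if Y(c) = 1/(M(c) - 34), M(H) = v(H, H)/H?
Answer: 1/33 ≈ 0.030303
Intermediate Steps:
M(H) = 1 (M(H) = H/H = 1)
p(W, S) = -5 + (5 + W)*(S + W) (p(W, S) = -5 + (W + 5)*(S + W) = -5 + (5 + W)*(S + W))
Y(c) = -1/33 (Y(c) = 1/(1 - 34) = 1/(-33) = -1/33)
-Y(p(4, 11)/(-80)) = -1*(-1/33) = 1/33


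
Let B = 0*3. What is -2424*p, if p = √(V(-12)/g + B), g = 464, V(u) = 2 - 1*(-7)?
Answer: -1818*√29/29 ≈ -337.59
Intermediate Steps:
V(u) = 9 (V(u) = 2 + 7 = 9)
B = 0
p = 3*√29/116 (p = √(9/464 + 0) = √(9/464) = 3*√29/116 ≈ 0.13927)
-2424*p = -1818*√29/29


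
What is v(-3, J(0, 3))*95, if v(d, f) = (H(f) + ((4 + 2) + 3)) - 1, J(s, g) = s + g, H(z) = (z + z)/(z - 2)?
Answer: 1330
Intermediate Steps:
H(z) = 2*z/(-2 + z) (H(z) = (2*z)/(-2 + z) = 2*z/(-2 + z))
J(s, g) = g + s
v(d, f) = 8 + 2*f/(-2 + f) (v(d, f) = (2*f/(-2 + f) + ((4 + 2) + 3)) - 1 = (2*f/(-2 + f) + (6 + 3)) - 1 = (2*f/(-2 + f) + 9) - 1 = (9 + 2*f/(-2 + f)) - 1 = 8 + 2*f/(-2 + f))
v(-3, J(0, 3))*95 = (2*(-8 + 5*(3 + 0))/(-2 + (3 + 0)))*95 = (2*(-8 + 5*3)/(-2 + 3))*95 = (2*(-8 + 15)/1)*95 = (2*1*7)*95 = 14*95 = 1330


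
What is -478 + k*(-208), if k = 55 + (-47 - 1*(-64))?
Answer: -15454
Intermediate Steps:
k = 72 (k = 55 + (-47 + 64) = 55 + 17 = 72)
-478 + k*(-208) = -478 + 72*(-208) = -478 - 14976 = -15454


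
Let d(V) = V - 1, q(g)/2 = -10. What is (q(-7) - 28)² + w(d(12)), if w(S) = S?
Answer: 2315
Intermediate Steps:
q(g) = -20 (q(g) = 2*(-10) = -20)
d(V) = -1 + V
(q(-7) - 28)² + w(d(12)) = (-20 - 28)² + (-1 + 12) = (-48)² + 11 = 2304 + 11 = 2315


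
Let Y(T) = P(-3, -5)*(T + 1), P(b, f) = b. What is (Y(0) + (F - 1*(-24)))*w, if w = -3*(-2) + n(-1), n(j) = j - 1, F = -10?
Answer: 44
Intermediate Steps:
n(j) = -1 + j
w = 4 (w = -3*(-2) + (-1 - 1) = 6 - 2 = 4)
Y(T) = -3 - 3*T (Y(T) = -3*(T + 1) = -3*(1 + T) = -3 - 3*T)
(Y(0) + (F - 1*(-24)))*w = ((-3 - 3*0) + (-10 - 1*(-24)))*4 = ((-3 + 0) + (-10 + 24))*4 = (-3 + 14)*4 = 11*4 = 44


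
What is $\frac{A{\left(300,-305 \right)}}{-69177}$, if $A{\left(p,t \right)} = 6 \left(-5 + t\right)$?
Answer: $\frac{620}{23059} \approx 0.026888$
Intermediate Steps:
$A{\left(p,t \right)} = -30 + 6 t$
$\frac{A{\left(300,-305 \right)}}{-69177} = \frac{-30 + 6 \left(-305\right)}{-69177} = \left(-30 - 1830\right) \left(- \frac{1}{69177}\right) = \left(-1860\right) \left(- \frac{1}{69177}\right) = \frac{620}{23059}$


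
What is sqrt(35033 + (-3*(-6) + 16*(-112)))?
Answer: sqrt(33259) ≈ 182.37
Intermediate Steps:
sqrt(35033 + (-3*(-6) + 16*(-112))) = sqrt(35033 + (18 - 1792)) = sqrt(35033 - 1774) = sqrt(33259)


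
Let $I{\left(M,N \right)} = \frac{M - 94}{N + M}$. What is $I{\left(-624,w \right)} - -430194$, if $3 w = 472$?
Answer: $\frac{301136877}{700} \approx 4.302 \cdot 10^{5}$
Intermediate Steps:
$w = \frac{472}{3}$ ($w = \frac{1}{3} \cdot 472 = \frac{472}{3} \approx 157.33$)
$I{\left(M,N \right)} = \frac{-94 + M}{M + N}$
$I{\left(-624,w \right)} - -430194 = \frac{-94 - 624}{-624 + \frac{472}{3}} - -430194 = \frac{1}{- \frac{1400}{3}} \left(-718\right) + 430194 = \left(- \frac{3}{1400}\right) \left(-718\right) + 430194 = \frac{1077}{700} + 430194 = \frac{301136877}{700}$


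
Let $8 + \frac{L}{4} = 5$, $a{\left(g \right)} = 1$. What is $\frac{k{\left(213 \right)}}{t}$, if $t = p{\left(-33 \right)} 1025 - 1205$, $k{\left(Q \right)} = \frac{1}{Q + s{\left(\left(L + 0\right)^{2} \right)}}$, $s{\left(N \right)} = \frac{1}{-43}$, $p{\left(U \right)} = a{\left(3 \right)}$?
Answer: $- \frac{43}{1648440} \approx -2.6085 \cdot 10^{-5}$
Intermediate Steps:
$L = -12$ ($L = -32 + 4 \cdot 5 = -32 + 20 = -12$)
$p{\left(U \right)} = 1$
$s{\left(N \right)} = - \frac{1}{43}$
$k{\left(Q \right)} = \frac{1}{- \frac{1}{43} + Q}$ ($k{\left(Q \right)} = \frac{1}{Q - \frac{1}{43}} = \frac{1}{- \frac{1}{43} + Q}$)
$t = -180$ ($t = 1 \cdot 1025 - 1205 = 1025 - 1205 = -180$)
$\frac{k{\left(213 \right)}}{t} = \frac{43 \frac{1}{-1 + 43 \cdot 213}}{-180} = \frac{43}{-1 + 9159} \left(- \frac{1}{180}\right) = \frac{43}{9158} \left(- \frac{1}{180}\right) = - \frac{43}{1648440}$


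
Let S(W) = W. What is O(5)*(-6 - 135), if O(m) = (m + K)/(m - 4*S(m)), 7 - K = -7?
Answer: 893/5 ≈ 178.60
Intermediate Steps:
K = 14 (K = 7 - 1*(-7) = 7 + 7 = 14)
O(m) = -(14 + m)/(3*m) (O(m) = (m + 14)/(m - 4*m) = (14 + m)/((-3*m)) = (14 + m)*(-1/(3*m)) = -(14 + m)/(3*m))
O(5)*(-6 - 135) = ((⅓)*(-14 - 1*5)/5)*(-6 - 135) = ((⅓)*(⅕)*(-14 - 5))*(-141) = ((⅓)*(⅕)*(-19))*(-141) = -19/15*(-141) = 893/5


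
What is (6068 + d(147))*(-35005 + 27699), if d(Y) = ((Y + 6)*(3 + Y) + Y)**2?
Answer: -3897586446962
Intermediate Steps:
d(Y) = (Y + (3 + Y)*(6 + Y))**2 (d(Y) = ((6 + Y)*(3 + Y) + Y)**2 = ((3 + Y)*(6 + Y) + Y)**2 = (Y + (3 + Y)*(6 + Y))**2)
(6068 + d(147))*(-35005 + 27699) = (6068 + (18 + 147**2 + 10*147)**2)*(-35005 + 27699) = (6068 + (18 + 21609 + 1470)**2)*(-7306) = (6068 + 23097**2)*(-7306) = (6068 + 533471409)*(-7306) = 533477477*(-7306) = -3897586446962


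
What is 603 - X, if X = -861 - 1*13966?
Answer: 15430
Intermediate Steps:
X = -14827 (X = -861 - 13966 = -14827)
603 - X = 603 - 1*(-14827) = 603 + 14827 = 15430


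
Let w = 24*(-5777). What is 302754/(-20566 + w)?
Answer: -151377/79607 ≈ -1.9016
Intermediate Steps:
w = -138648
302754/(-20566 + w) = 302754/(-20566 - 138648) = 302754/(-159214) = 302754*(-1/159214) = -151377/79607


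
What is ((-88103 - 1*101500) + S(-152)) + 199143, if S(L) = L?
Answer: 9388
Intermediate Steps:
((-88103 - 1*101500) + S(-152)) + 199143 = ((-88103 - 1*101500) - 152) + 199143 = ((-88103 - 101500) - 152) + 199143 = (-189603 - 152) + 199143 = -189755 + 199143 = 9388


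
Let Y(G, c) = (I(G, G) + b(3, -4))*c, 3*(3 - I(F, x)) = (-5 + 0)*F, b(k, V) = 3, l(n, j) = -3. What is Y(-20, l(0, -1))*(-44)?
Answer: -3608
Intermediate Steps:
I(F, x) = 3 + 5*F/3 (I(F, x) = 3 - (-5 + 0)*F/3 = 3 - (-5)*F/3 = 3 + 5*F/3)
Y(G, c) = c*(6 + 5*G/3) (Y(G, c) = ((3 + 5*G/3) + 3)*c = (6 + 5*G/3)*c = c*(6 + 5*G/3))
Y(-20, l(0, -1))*(-44) = ((⅓)*(-3)*(18 + 5*(-20)))*(-44) = ((⅓)*(-3)*(18 - 100))*(-44) = ((⅓)*(-3)*(-82))*(-44) = 82*(-44) = -3608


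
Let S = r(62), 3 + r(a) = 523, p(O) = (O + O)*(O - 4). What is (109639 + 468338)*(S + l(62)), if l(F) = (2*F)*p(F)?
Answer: 515745060456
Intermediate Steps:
p(O) = 2*O*(-4 + O) (p(O) = (2*O)*(-4 + O) = 2*O*(-4 + O))
r(a) = 520 (r(a) = -3 + 523 = 520)
S = 520
l(F) = 4*F²*(-4 + F) (l(F) = (2*F)*(2*F*(-4 + F)) = 4*F²*(-4 + F))
(109639 + 468338)*(S + l(62)) = (109639 + 468338)*(520 + 4*62²*(-4 + 62)) = 577977*(520 + 4*3844*58) = 577977*(520 + 891808) = 577977*892328 = 515745060456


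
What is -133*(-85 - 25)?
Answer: 14630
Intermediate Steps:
-133*(-85 - 25) = -133*(-110) = 14630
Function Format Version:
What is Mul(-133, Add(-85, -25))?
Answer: 14630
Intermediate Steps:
Mul(-133, Add(-85, -25)) = Mul(-133, -110) = 14630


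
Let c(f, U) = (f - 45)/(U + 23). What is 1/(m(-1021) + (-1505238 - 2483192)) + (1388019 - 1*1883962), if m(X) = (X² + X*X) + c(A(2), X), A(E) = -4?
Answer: -942163178852263/1899740855 ≈ -4.9594e+5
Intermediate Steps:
c(f, U) = (-45 + f)/(23 + U)
m(X) = -49/(23 + X) + 2*X² (m(X) = (X² + X*X) + (-45 - 4)/(23 + X) = (X² + X²) - 49/(23 + X) = 2*X² - 49/(23 + X) = -49/(23 + X) + 2*X²)
1/(m(-1021) + (-1505238 - 2483192)) + (1388019 - 1*1883962) = 1/((-49 + 2*(-1021)²*(23 - 1021))/(23 - 1021) + (-1505238 - 2483192)) + (1388019 - 1*1883962) = 1/((-49 + 2*1042441*(-998))/(-998) - 3988430) + (1388019 - 1883962) = 1/(-(-49 - 2080712236)/998 - 3988430) - 495943 = 1/(-1/998*(-2080712285) - 3988430) - 495943 = 1/(2080712285/998 - 3988430) - 495943 = 1/(-1899740855/998) - 495943 = -998/1899740855 - 495943 = -942163178852263/1899740855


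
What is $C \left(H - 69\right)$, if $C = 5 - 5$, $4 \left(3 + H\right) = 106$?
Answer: $0$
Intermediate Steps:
$H = \frac{47}{2}$ ($H = -3 + \frac{1}{4} \cdot 106 = -3 + \frac{53}{2} = \frac{47}{2} \approx 23.5$)
$C = 0$ ($C = 5 - 5 = 0$)
$C \left(H - 69\right) = 0 \left(\frac{47}{2} - 69\right) = 0 \left(- \frac{91}{2}\right) = 0$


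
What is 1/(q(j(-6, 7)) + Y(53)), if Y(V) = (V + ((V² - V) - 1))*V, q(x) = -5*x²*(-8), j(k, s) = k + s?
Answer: 1/148864 ≈ 6.7175e-6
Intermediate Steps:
q(x) = 40*x²
Y(V) = V*(-1 + V²) (Y(V) = (V + (-1 + V² - V))*V = (-1 + V²)*V = V*(-1 + V²))
1/(q(j(-6, 7)) + Y(53)) = 1/(40*(-6 + 7)² + (53³ - 1*53)) = 1/(40*1² + (148877 - 53)) = 1/(40*1 + 148824) = 1/(40 + 148824) = 1/148864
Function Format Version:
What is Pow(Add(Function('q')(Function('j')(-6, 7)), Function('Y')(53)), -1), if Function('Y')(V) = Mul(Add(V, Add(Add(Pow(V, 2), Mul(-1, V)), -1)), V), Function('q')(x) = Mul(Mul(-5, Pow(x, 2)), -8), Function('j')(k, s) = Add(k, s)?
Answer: Rational(1, 148864) ≈ 6.7175e-6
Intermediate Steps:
Function('q')(x) = Mul(40, Pow(x, 2))
Function('Y')(V) = Mul(V, Add(-1, Pow(V, 2))) (Function('Y')(V) = Mul(Add(V, Add(-1, Pow(V, 2), Mul(-1, V))), V) = Mul(Add(-1, Pow(V, 2)), V) = Mul(V, Add(-1, Pow(V, 2))))
Pow(Add(Function('q')(Function('j')(-6, 7)), Function('Y')(53)), -1) = Pow(Add(Mul(40, Pow(Add(-6, 7), 2)), Add(Pow(53, 3), Mul(-1, 53))), -1) = Pow(Add(Mul(40, Pow(1, 2)), Add(148877, -53)), -1) = Pow(Add(Mul(40, 1), 148824), -1) = Pow(Add(40, 148824), -1) = Pow(148864, -1) = Rational(1, 148864)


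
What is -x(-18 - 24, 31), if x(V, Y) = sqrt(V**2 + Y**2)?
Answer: -5*sqrt(109) ≈ -52.202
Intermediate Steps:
-x(-18 - 24, 31) = -sqrt((-18 - 24)**2 + 31**2) = -sqrt((-42)**2 + 961) = -sqrt(1764 + 961) = -sqrt(2725) = -5*sqrt(109)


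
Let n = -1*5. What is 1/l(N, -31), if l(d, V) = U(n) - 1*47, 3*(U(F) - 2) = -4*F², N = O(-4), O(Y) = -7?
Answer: -3/235 ≈ -0.012766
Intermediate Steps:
n = -5
N = -7
U(F) = 2 - 4*F²/3 (U(F) = 2 + (-4*F²)/3 = 2 - 4*F²/3)
l(d, V) = -235/3 (l(d, V) = (2 - 4/3*(-5)²) - 1*47 = (2 - 4/3*25) - 47 = (2 - 100/3) - 47 = -94/3 - 47 = -235/3)
1/l(N, -31) = 1/(-235/3) = -3/235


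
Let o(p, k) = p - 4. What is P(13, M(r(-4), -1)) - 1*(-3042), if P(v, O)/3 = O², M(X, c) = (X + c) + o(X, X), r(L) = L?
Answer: 3549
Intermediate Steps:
o(p, k) = -4 + p
M(X, c) = -4 + c + 2*X (M(X, c) = (X + c) + (-4 + X) = -4 + c + 2*X)
P(v, O) = 3*O²
P(13, M(r(-4), -1)) - 1*(-3042) = 3*(-4 - 1 + 2*(-4))² - 1*(-3042) = 3*(-4 - 1 - 8)² + 3042 = 3*(-13)² + 3042 = 3*169 + 3042 = 507 + 3042 = 3549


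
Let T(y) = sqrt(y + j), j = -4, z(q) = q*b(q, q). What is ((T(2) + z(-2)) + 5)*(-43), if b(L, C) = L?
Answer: -387 - 43*I*sqrt(2) ≈ -387.0 - 60.811*I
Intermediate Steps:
z(q) = q**2 (z(q) = q*q = q**2)
T(y) = sqrt(-4 + y) (T(y) = sqrt(y - 4) = sqrt(-4 + y))
((T(2) + z(-2)) + 5)*(-43) = ((sqrt(-4 + 2) + (-2)**2) + 5)*(-43) = ((sqrt(-2) + 4) + 5)*(-43) = ((I*sqrt(2) + 4) + 5)*(-43) = ((4 + I*sqrt(2)) + 5)*(-43) = (9 + I*sqrt(2))*(-43) = -387 - 43*I*sqrt(2)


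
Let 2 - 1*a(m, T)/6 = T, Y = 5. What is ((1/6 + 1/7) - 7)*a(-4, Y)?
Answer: 843/7 ≈ 120.43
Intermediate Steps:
a(m, T) = 12 - 6*T
((1/6 + 1/7) - 7)*a(-4, Y) = ((1/6 + 1/7) - 7)*(12 - 6*5) = ((1*(1/6) + 1*(1/7)) - 7)*(12 - 30) = ((1/6 + 1/7) - 7)*(-18) = (13/42 - 7)*(-18) = -281/42*(-18) = 843/7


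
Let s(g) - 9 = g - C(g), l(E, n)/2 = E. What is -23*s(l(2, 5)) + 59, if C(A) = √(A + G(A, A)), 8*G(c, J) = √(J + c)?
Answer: -240 + 23*√(16 + √2)/2 ≈ -192.01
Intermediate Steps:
l(E, n) = 2*E
G(c, J) = √(J + c)/8
C(A) = √(A + √2*√A/8) (C(A) = √(A + √(A + A)/8) = √(A + √(2*A)/8) = √(A + (√2*√A)/8) = √(A + √2*√A/8))
s(g) = 9 + g - √(16*g + 2*√2*√g)/4 (s(g) = 9 + (g - √(16*g + 2*√2*√g)/4) = 9 + g - √(16*g + 2*√2*√g)/4)
-23*s(l(2, 5)) + 59 = -23*(9 + 2*2 - √(16*(2*2) + 2*√2*√(2*2))/4) + 59 = -23*(9 + 4 - √(16*4 + 2*√2*√4)/4) + 59 = -23*(9 + 4 - √(64 + 2*√2*2)/4) + 59 = -23*(9 + 4 - √(64 + 4*√2)/4) + 59 = -23*(13 - √(64 + 4*√2)/4) + 59 = (-299 + 23*√(64 + 4*√2)/4) + 59 = -240 + 23*√(64 + 4*√2)/4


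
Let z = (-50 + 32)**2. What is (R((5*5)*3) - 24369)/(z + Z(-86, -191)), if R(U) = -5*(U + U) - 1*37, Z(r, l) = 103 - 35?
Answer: -6289/98 ≈ -64.173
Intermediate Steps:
Z(r, l) = 68
z = 324 (z = (-18)**2 = 324)
R(U) = -37 - 10*U (R(U) = -10*U - 37 = -37 - 10*U)
(R((5*5)*3) - 24369)/(z + Z(-86, -191)) = ((-37 - 10*5*5*3) - 24369)/(324 + 68) = ((-37 - 250*3) - 24369)/392 = ((-37 - 10*75) - 24369)*(1/392) = ((-37 - 750) - 24369)*(1/392) = (-787 - 24369)*(1/392) = -25156*1/392 = -6289/98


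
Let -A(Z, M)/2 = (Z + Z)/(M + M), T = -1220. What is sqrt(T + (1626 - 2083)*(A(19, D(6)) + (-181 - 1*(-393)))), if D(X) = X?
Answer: I*sqrt(856887)/3 ≈ 308.56*I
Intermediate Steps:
A(Z, M) = -2*Z/M (A(Z, M) = -2*(Z + Z)/(M + M) = -2*2*Z/(2*M) = -2*2*Z*1/(2*M) = -2*Z/M)
sqrt(T + (1626 - 2083)*(A(19, D(6)) + (-181 - 1*(-393)))) = sqrt(-1220 + (1626 - 2083)*(-2*19/6 + (-181 - 1*(-393)))) = sqrt(-1220 - 457*(-2*19*1/6 + (-181 + 393))) = sqrt(-1220 - 457*(-19/3 + 212)) = sqrt(-1220 - 457*617/3) = sqrt(-1220 - 281969/3) = sqrt(-285629/3) = I*sqrt(856887)/3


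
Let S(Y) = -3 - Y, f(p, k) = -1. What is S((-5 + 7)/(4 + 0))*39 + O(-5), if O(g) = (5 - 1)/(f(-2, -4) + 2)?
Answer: -265/2 ≈ -132.50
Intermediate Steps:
O(g) = 4 (O(g) = (5 - 1)/(-1 + 2) = 4/1 = 4*1 = 4)
S((-5 + 7)/(4 + 0))*39 + O(-5) = (-3 - (-5 + 7)/(4 + 0))*39 + 4 = (-3 - 2/4)*39 + 4 = (-3 - 1*1/2)*39 + 4 = (-3 - 1/2)*39 + 4 = -7/2*39 + 4 = -273/2 + 4 = -265/2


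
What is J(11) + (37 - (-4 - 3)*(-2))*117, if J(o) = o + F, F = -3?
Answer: 2699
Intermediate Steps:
J(o) = -3 + o (J(o) = o - 3 = -3 + o)
J(11) + (37 - (-4 - 3)*(-2))*117 = (-3 + 11) + (37 - (-4 - 3)*(-2))*117 = 8 + (37 - (-7)*(-2))*117 = 8 + (37 - 1*14)*117 = 8 + (37 - 14)*117 = 8 + 23*117 = 8 + 2691 = 2699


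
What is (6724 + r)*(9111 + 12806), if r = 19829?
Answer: 581962101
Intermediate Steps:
(6724 + r)*(9111 + 12806) = (6724 + 19829)*(9111 + 12806) = 26553*21917 = 581962101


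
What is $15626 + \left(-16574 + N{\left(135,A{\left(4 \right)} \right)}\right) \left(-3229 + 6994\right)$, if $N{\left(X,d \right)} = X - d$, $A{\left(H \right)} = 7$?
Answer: $-61903564$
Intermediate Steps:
$15626 + \left(-16574 + N{\left(135,A{\left(4 \right)} \right)}\right) \left(-3229 + 6994\right) = 15626 + \left(-16574 + \left(135 - 7\right)\right) \left(-3229 + 6994\right) = 15626 + \left(-16574 + \left(135 - 7\right)\right) 3765 = 15626 + \left(-16574 + 128\right) 3765 = 15626 - 61919190 = -61903564$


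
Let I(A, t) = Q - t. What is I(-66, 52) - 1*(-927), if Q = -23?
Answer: 852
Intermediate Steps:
I(A, t) = -23 - t
I(-66, 52) - 1*(-927) = (-23 - 1*52) - 1*(-927) = (-23 - 52) + 927 = -75 + 927 = 852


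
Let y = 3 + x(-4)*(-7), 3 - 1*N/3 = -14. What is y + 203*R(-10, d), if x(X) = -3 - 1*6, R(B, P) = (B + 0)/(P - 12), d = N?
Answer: 544/39 ≈ 13.949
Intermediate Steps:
N = 51 (N = 9 - 3*(-14) = 9 + 42 = 51)
d = 51
R(B, P) = B/(-12 + P)
x(X) = -9 (x(X) = -3 - 6 = -9)
y = 66 (y = 3 - 9*(-7) = 3 + 63 = 66)
y + 203*R(-10, d) = 66 + 203*(-10/(-12 + 51)) = 66 + 203*(-10/39) = 66 - 2030/39 = 544/39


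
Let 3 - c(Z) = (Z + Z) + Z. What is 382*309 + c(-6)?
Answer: 118059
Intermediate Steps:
c(Z) = 3 - 3*Z (c(Z) = 3 - ((Z + Z) + Z) = 3 - (2*Z + Z) = 3 - 3*Z)
382*309 + c(-6) = 382*309 + (3 - 3*(-6)) = 118038 + (3 + 18) = 118038 + 21 = 118059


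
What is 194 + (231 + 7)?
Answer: 432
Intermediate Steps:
194 + (231 + 7) = 194 + 238 = 432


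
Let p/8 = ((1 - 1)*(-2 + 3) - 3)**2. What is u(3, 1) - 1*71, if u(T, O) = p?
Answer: 1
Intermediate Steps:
p = 72 (p = 8*((1 - 1)*(-2 + 3) - 3)**2 = 8*(0*1 - 3)**2 = 8*(0 - 3)**2 = 8*(-3)**2 = 8*9 = 72)
u(T, O) = 72
u(3, 1) - 1*71 = 72 - 1*71 = 72 - 71 = 1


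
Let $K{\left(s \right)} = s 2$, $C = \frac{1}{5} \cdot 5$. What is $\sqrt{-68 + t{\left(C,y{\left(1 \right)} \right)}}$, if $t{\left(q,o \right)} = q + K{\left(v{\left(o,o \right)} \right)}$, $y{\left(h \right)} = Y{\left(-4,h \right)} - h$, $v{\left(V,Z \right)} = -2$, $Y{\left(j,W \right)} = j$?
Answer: $i \sqrt{71} \approx 8.4261 i$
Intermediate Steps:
$y{\left(h \right)} = -4 - h$
$C = 1$ ($C = \frac{1}{5} \cdot 5 = 1$)
$K{\left(s \right)} = 2 s$
$t{\left(q,o \right)} = -4 + q$ ($t{\left(q,o \right)} = q + 2 \left(-2\right) = q - 4 = -4 + q$)
$\sqrt{-68 + t{\left(C,y{\left(1 \right)} \right)}} = \sqrt{-68 + \left(-4 + 1\right)} = \sqrt{-68 - 3} = \sqrt{-71} = i \sqrt{71}$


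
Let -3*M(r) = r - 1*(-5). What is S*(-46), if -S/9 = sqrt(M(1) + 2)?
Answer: 0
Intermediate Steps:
M(r) = -5/3 - r/3 (M(r) = -(r - 1*(-5))/3 = -(r + 5)/3 = -(5 + r)/3 = -5/3 - r/3)
S = 0 (S = -9*sqrt((-5/3 - 1/3*1) + 2) = -9*sqrt((-5/3 - 1/3) + 2) = -9*sqrt(-2 + 2) = -9*sqrt(0) = -9*0 = 0)
S*(-46) = 0*(-46) = 0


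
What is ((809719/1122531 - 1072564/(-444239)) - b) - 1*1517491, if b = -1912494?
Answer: 196978519030300052/498672048909 ≈ 3.9501e+5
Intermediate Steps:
((809719/1122531 - 1072564/(-444239)) - b) - 1*1517491 = ((809719/1122531 - 1072564/(-444239)) - 1*(-1912494)) - 1*1517491 = ((809719*(1/1122531) - 1072564*(-1/444239)) + 1912494) - 1517491 = ((809719/1122531 + 1072564/444239) + 1912494) - 1517491 = (1563695098325/498672048909 + 1912494) - 1517491 = 953708865201267371/498672048909 - 1517491 = 196978519030300052/498672048909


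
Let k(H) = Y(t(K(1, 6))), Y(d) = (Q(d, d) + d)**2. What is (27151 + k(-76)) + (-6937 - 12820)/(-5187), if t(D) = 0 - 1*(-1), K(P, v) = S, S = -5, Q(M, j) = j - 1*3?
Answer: 140857181/5187 ≈ 27156.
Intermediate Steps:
Q(M, j) = -3 + j (Q(M, j) = j - 3 = -3 + j)
K(P, v) = -5
t(D) = 1 (t(D) = 0 + 1 = 1)
Y(d) = (-3 + 2*d)**2 (Y(d) = ((-3 + d) + d)**2 = (-3 + 2*d)**2)
k(H) = 1 (k(H) = (-3 + 2*1)**2 = (-3 + 2)**2 = (-1)**2 = 1)
(27151 + k(-76)) + (-6937 - 12820)/(-5187) = (27151 + 1) + (-6937 - 12820)/(-5187) = 27152 - 19757*(-1/5187) = 27152 + 19757/5187 = 140857181/5187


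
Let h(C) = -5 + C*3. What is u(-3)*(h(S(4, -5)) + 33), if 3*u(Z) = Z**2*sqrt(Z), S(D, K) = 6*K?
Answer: -186*I*sqrt(3) ≈ -322.16*I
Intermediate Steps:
h(C) = -5 + 3*C
u(Z) = Z**(5/2)/3 (u(Z) = (Z**2*sqrt(Z))/3 = Z**(5/2)/3)
u(-3)*(h(S(4, -5)) + 33) = ((-3)**(5/2)/3)*((-5 + 3*(6*(-5))) + 33) = ((9*I*sqrt(3))/3)*((-5 + 3*(-30)) + 33) = (3*I*sqrt(3))*((-5 - 90) + 33) = (3*I*sqrt(3))*(-95 + 33) = (3*I*sqrt(3))*(-62) = -186*I*sqrt(3)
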